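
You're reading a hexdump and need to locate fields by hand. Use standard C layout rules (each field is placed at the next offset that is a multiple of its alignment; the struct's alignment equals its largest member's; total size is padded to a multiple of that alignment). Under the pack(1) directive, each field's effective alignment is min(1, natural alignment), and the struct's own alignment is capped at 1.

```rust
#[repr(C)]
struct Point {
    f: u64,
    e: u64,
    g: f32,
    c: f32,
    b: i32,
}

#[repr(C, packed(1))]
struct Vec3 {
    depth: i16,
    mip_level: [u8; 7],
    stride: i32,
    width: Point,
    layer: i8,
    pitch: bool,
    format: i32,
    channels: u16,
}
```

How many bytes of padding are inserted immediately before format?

Point: @0: f [8B, align 8] → 8; @8: e [8B, align 8] → 16; @16: g [4B, align 4] → 20; @20: c [4B, align 4] → 24; @24: b [4B, align 4] → 28; +4 tail pad (align 8); size 32, align 8
@0: depth [2B, align 1] → 2
@2: mip_level [7B, align 1] → 9
@9: stride [4B, align 1] → 13
@13: width [32B, align 1] → 45
@45: layer [1B, align 1] → 46
@46: pitch [1B, align 1] → 47
@47: format [4B, align 1] → 51

0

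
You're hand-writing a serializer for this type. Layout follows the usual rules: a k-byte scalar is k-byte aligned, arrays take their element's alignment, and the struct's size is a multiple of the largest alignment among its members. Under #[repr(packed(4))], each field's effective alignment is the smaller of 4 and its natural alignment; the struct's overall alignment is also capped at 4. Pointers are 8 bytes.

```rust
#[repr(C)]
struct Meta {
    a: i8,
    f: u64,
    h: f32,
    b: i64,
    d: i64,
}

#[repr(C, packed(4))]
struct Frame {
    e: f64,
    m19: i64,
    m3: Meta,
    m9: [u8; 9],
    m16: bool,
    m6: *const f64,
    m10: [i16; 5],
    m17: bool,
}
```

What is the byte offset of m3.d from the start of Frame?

Meta: a at 0 (size 1, align 1) → ends 1; pad 7 to align 8 for f; f at 8 (size 8, align 8) → ends 16; h at 16 (size 4, align 4) → ends 20; pad 4 to align 8 for b; b at 24 (size 8, align 8) → ends 32; d at 32 (size 8, align 8) → ends 40; total 40 bytes, alignment 8
e at 0 (size 8, align 4) → ends 8
m19 at 8 (size 8, align 4) → ends 16
m3 at 16 (size 40, align 4) → ends 56
within Meta: d at 32
16 + 32 = 48

48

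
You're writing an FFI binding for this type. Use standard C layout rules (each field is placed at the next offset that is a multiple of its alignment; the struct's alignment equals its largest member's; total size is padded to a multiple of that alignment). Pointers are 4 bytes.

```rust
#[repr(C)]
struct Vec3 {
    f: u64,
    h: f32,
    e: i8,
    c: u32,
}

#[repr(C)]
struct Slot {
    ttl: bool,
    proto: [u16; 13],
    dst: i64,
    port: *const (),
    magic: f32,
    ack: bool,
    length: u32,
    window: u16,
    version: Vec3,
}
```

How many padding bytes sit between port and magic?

0

Vec3: @0: f [8B, align 8] → 8; @8: h [4B, align 4] → 12; @12: e [1B, align 1] → 13; +3 pad (align 4); @16: c [4B, align 4] → 20; +4 tail pad (align 8); size 24, align 8
@0: ttl [1B, align 1] → 1
+1 pad (align 2)
@2: proto [26B, align 2] → 28
+4 pad (align 8)
@32: dst [8B, align 8] → 40
@40: port [4B, align 4] → 44
@44: magic [4B, align 4] → 48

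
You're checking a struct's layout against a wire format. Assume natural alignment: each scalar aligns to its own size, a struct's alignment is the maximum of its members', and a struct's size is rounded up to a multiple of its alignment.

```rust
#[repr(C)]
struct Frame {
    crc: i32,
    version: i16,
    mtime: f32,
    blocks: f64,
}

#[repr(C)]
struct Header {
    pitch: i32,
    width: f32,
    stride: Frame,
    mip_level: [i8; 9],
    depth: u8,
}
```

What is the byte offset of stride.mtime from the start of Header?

16

Frame: @0: crc [4B, align 4] → 4; @4: version [2B, align 2] → 6; +2 pad (align 4); @8: mtime [4B, align 4] → 12; +4 pad (align 8); @16: blocks [8B, align 8] → 24; size 24, align 8
@0: pitch [4B, align 4] → 4
@4: width [4B, align 4] → 8
@8: stride [24B, align 8] → 32
within Frame: mtime at 8
8 + 8 = 16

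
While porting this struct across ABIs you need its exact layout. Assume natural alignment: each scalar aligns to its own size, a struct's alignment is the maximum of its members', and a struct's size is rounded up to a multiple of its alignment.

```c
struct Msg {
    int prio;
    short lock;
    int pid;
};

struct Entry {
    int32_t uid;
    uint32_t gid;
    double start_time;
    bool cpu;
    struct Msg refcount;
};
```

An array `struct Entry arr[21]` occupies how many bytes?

Msg: prio at 0 (size 4, align 4) → ends 4; lock at 4 (size 2, align 2) → ends 6; pad 2 to align 4 for pid; pid at 8 (size 4, align 4) → ends 12; total 12 bytes, alignment 4
uid at 0 (size 4, align 4) → ends 4
gid at 4 (size 4, align 4) → ends 8
start_time at 8 (size 8, align 8) → ends 16
cpu at 16 (size 1, align 1) → ends 17
pad 3 to align 4 for refcount
refcount at 20 (size 12, align 4) → ends 32
total 32 bytes, alignment 8
array of 21: 21 × 32 = 672

672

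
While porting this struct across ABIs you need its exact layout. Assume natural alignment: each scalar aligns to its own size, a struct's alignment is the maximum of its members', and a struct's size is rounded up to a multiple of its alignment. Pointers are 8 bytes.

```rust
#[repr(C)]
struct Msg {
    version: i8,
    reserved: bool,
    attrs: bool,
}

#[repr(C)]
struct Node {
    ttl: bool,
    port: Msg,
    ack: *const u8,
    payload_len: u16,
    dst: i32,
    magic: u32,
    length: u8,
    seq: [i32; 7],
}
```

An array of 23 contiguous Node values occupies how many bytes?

Msg: 0..1  version  (1B, 1-aligned); 1..2  reserved  (1B, 1-aligned); 2..3  attrs  (1B, 1-aligned); sizeof = 3, alignof = 1
0..1  ttl  (1B, 1-aligned)
1..4  port  (3B, 1-aligned)
4..8  -- padding (4B)
8..16  ack  (8B, 8-aligned)
16..18  payload_len  (2B, 2-aligned)
18..20  -- padding (2B)
20..24  dst  (4B, 4-aligned)
24..28  magic  (4B, 4-aligned)
28..29  length  (1B, 1-aligned)
29..32  -- padding (3B)
32..60  seq  (28B, 4-aligned)
60..64  -- tail padding (4B)
sizeof = 64, alignof = 8
array of 23: 23 × 64 = 1472

1472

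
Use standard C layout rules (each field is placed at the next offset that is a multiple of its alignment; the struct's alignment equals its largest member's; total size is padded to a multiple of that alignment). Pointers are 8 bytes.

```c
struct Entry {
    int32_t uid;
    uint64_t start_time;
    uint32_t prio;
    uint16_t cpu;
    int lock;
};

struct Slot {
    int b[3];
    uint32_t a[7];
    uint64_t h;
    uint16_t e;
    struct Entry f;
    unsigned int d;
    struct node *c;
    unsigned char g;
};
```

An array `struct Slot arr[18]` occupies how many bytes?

2016

Entry: uid at 0 (size 4, align 4) → ends 4; pad 4 to align 8 for start_time; start_time at 8 (size 8, align 8) → ends 16; prio at 16 (size 4, align 4) → ends 20; cpu at 20 (size 2, align 2) → ends 22; pad 2 to align 4 for lock; lock at 24 (size 4, align 4) → ends 28; tail pad 4 to reach multiple of 8; total 32 bytes, alignment 8
b at 0 (size 12, align 4) → ends 12
a at 12 (size 28, align 4) → ends 40
h at 40 (size 8, align 8) → ends 48
e at 48 (size 2, align 2) → ends 50
pad 6 to align 8 for f
f at 56 (size 32, align 8) → ends 88
d at 88 (size 4, align 4) → ends 92
pad 4 to align 8 for c
c at 96 (size 8, align 8) → ends 104
g at 104 (size 1, align 1) → ends 105
tail pad 7 to reach multiple of 8
total 112 bytes, alignment 8
array of 18: 18 × 112 = 2016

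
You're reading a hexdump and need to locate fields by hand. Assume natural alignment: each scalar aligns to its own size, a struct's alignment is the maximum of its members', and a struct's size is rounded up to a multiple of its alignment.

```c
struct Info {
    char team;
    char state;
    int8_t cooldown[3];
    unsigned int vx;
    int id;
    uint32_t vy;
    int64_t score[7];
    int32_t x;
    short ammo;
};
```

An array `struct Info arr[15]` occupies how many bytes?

team at 0 (size 1, align 1) → ends 1
state at 1 (size 1, align 1) → ends 2
cooldown at 2 (size 3, align 1) → ends 5
pad 3 to align 4 for vx
vx at 8 (size 4, align 4) → ends 12
id at 12 (size 4, align 4) → ends 16
vy at 16 (size 4, align 4) → ends 20
pad 4 to align 8 for score
score at 24 (size 56, align 8) → ends 80
x at 80 (size 4, align 4) → ends 84
ammo at 84 (size 2, align 2) → ends 86
tail pad 2 to reach multiple of 8
total 88 bytes, alignment 8
array of 15: 15 × 88 = 1320

1320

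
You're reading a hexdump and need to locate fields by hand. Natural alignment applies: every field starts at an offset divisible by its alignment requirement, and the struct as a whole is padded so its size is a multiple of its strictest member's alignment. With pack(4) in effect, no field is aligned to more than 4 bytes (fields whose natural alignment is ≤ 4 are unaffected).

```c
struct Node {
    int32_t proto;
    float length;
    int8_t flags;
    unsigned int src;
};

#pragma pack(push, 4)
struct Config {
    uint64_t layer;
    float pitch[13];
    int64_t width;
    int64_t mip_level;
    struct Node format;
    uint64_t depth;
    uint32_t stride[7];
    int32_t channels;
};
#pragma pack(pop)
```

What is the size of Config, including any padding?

132

Node: 0..4  proto  (4B, 4-aligned); 4..8  length  (4B, 4-aligned); 8..9  flags  (1B, 1-aligned); 9..12  -- padding (3B); 12..16  src  (4B, 4-aligned); sizeof = 16, alignof = 4
0..8  layer  (8B, 4-aligned)
8..60  pitch  (52B, 4-aligned)
60..68  width  (8B, 4-aligned)
68..76  mip_level  (8B, 4-aligned)
76..92  format  (16B, 4-aligned)
92..100  depth  (8B, 4-aligned)
100..128  stride  (28B, 4-aligned)
128..132  channels  (4B, 4-aligned)
sizeof = 132, alignof = 4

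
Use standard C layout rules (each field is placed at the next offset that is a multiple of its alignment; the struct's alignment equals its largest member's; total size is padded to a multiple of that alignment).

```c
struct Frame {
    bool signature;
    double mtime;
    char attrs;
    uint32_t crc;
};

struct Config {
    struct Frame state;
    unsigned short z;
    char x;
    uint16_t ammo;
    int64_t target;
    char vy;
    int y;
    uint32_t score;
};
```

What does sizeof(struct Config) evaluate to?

56 bytes

Frame: 0..1  signature  (1B, 1-aligned); 1..8  -- padding (7B); 8..16  mtime  (8B, 8-aligned); 16..17  attrs  (1B, 1-aligned); 17..20  -- padding (3B); 20..24  crc  (4B, 4-aligned); sizeof = 24, alignof = 8
0..24  state  (24B, 8-aligned)
24..26  z  (2B, 2-aligned)
26..27  x  (1B, 1-aligned)
27..28  -- padding (1B)
28..30  ammo  (2B, 2-aligned)
30..32  -- padding (2B)
32..40  target  (8B, 8-aligned)
40..41  vy  (1B, 1-aligned)
41..44  -- padding (3B)
44..48  y  (4B, 4-aligned)
48..52  score  (4B, 4-aligned)
52..56  -- tail padding (4B)
sizeof = 56, alignof = 8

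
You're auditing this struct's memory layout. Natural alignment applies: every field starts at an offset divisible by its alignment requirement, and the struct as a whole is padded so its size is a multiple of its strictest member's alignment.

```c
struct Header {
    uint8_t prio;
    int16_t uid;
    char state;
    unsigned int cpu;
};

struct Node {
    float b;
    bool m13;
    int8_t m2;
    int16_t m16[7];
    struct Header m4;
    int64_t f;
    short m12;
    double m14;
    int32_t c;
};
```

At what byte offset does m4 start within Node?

Header: 0..1  prio  (1B, 1-aligned); 1..2  -- padding (1B); 2..4  uid  (2B, 2-aligned); 4..5  state  (1B, 1-aligned); 5..8  -- padding (3B); 8..12  cpu  (4B, 4-aligned); sizeof = 12, alignof = 4
0..4  b  (4B, 4-aligned)
4..5  m13  (1B, 1-aligned)
5..6  m2  (1B, 1-aligned)
6..20  m16  (14B, 2-aligned)
20..32  m4  (12B, 4-aligned)

20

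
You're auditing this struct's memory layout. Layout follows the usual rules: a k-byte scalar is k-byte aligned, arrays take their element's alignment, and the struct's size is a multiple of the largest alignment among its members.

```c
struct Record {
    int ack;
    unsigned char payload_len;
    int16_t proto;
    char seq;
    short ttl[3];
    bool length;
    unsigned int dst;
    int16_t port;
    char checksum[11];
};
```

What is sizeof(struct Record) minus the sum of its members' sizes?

0..4  ack  (4B, 4-aligned)
4..5  payload_len  (1B, 1-aligned)
5..6  -- padding (1B)
6..8  proto  (2B, 2-aligned)
8..9  seq  (1B, 1-aligned)
9..10  -- padding (1B)
10..16  ttl  (6B, 2-aligned)
16..17  length  (1B, 1-aligned)
17..20  -- padding (3B)
20..24  dst  (4B, 4-aligned)
24..26  port  (2B, 2-aligned)
26..37  checksum  (11B, 1-aligned)
37..40  -- tail padding (3B)
sizeof = 40, alignof = 4
data bytes 32, size 40 → padding 8

8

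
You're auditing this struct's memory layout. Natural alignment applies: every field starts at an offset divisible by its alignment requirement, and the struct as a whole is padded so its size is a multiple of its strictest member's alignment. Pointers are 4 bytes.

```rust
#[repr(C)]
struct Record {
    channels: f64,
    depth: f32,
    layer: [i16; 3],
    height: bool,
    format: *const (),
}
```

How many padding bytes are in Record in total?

0..8  channels  (8B, 8-aligned)
8..12  depth  (4B, 4-aligned)
12..18  layer  (6B, 2-aligned)
18..19  height  (1B, 1-aligned)
19..20  -- padding (1B)
20..24  format  (4B, 4-aligned)
sizeof = 24, alignof = 8
data bytes 23, size 24 → padding 1

1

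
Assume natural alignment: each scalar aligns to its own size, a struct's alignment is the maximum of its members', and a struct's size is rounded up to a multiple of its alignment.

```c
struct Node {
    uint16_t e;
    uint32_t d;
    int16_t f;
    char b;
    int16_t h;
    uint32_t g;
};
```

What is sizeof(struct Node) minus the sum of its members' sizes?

5

@0: e [2B, align 2] → 2
+2 pad (align 4)
@4: d [4B, align 4] → 8
@8: f [2B, align 2] → 10
@10: b [1B, align 1] → 11
+1 pad (align 2)
@12: h [2B, align 2] → 14
+2 pad (align 4)
@16: g [4B, align 4] → 20
size 20, align 4
data bytes 15, size 20 → padding 5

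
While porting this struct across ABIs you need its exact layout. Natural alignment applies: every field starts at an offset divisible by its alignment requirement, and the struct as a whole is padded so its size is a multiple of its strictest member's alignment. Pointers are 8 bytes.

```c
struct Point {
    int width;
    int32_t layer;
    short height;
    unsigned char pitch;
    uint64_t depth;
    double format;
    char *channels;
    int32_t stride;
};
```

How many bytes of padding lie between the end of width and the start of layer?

0

@0: width [4B, align 4] → 4
@4: layer [4B, align 4] → 8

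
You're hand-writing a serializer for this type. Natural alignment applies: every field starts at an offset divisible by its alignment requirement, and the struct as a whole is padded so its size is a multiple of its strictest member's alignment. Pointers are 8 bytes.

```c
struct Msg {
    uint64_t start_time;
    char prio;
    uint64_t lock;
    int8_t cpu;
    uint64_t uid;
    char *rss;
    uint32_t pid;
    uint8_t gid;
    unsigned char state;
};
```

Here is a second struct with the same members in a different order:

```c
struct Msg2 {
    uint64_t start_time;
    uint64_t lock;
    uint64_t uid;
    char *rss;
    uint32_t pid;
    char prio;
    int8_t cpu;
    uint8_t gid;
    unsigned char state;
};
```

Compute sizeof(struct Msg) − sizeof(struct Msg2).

@0: start_time [8B, align 8] → 8
@8: prio [1B, align 1] → 9
+7 pad (align 8)
@16: lock [8B, align 8] → 24
@24: cpu [1B, align 1] → 25
+7 pad (align 8)
@32: uid [8B, align 8] → 40
@40: rss [8B, align 8] → 48
@48: pid [4B, align 4] → 52
@52: gid [1B, align 1] → 53
@53: state [1B, align 1] → 54
+2 tail pad (align 8)
size 56, align 8
— Msg2 —
@0: start_time [8B, align 8] → 8
@8: lock [8B, align 8] → 16
@16: uid [8B, align 8] → 24
@24: rss [8B, align 8] → 32
@32: pid [4B, align 4] → 36
@36: prio [1B, align 1] → 37
@37: cpu [1B, align 1] → 38
@38: gid [1B, align 1] → 39
@39: state [1B, align 1] → 40
size 40, align 8
56 − 40 = 16

16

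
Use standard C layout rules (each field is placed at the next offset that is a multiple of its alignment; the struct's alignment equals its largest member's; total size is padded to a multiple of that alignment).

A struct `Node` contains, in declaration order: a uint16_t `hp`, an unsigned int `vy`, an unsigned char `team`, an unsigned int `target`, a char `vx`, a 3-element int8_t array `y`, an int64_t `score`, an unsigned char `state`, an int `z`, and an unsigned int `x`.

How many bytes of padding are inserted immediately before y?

0

0..2  hp  (2B, 2-aligned)
2..4  -- padding (2B)
4..8  vy  (4B, 4-aligned)
8..9  team  (1B, 1-aligned)
9..12  -- padding (3B)
12..16  target  (4B, 4-aligned)
16..17  vx  (1B, 1-aligned)
17..20  y  (3B, 1-aligned)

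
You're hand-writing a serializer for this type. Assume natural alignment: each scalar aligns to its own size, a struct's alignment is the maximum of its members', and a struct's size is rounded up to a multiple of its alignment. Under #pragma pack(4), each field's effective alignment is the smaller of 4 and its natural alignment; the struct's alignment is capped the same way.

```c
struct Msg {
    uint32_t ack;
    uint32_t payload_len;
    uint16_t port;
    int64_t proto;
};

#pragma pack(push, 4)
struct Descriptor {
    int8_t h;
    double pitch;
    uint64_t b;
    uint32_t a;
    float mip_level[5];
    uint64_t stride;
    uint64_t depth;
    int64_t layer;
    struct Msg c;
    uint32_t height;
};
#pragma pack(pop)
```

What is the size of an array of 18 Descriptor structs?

Msg: @0: ack [4B, align 4] → 4; @4: payload_len [4B, align 4] → 8; @8: port [2B, align 2] → 10; +6 pad (align 8); @16: proto [8B, align 8] → 24; size 24, align 8
@0: h [1B, align 1] → 1
+3 pad (align 4)
@4: pitch [8B, align 4] → 12
@12: b [8B, align 4] → 20
@20: a [4B, align 4] → 24
@24: mip_level [20B, align 4] → 44
@44: stride [8B, align 4] → 52
@52: depth [8B, align 4] → 60
@60: layer [8B, align 4] → 68
@68: c [24B, align 4] → 92
@92: height [4B, align 4] → 96
size 96, align 4
array of 18: 18 × 96 = 1728

1728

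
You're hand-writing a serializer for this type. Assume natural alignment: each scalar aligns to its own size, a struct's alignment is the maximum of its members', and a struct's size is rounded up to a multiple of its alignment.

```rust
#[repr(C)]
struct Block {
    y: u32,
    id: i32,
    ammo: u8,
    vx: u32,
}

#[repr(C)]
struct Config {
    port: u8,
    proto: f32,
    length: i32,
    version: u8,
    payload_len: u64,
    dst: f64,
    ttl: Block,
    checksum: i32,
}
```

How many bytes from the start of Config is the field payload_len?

16

Block: y at 0 (size 4, align 4) → ends 4; id at 4 (size 4, align 4) → ends 8; ammo at 8 (size 1, align 1) → ends 9; pad 3 to align 4 for vx; vx at 12 (size 4, align 4) → ends 16; total 16 bytes, alignment 4
port at 0 (size 1, align 1) → ends 1
pad 3 to align 4 for proto
proto at 4 (size 4, align 4) → ends 8
length at 8 (size 4, align 4) → ends 12
version at 12 (size 1, align 1) → ends 13
pad 3 to align 8 for payload_len
payload_len at 16 (size 8, align 8) → ends 24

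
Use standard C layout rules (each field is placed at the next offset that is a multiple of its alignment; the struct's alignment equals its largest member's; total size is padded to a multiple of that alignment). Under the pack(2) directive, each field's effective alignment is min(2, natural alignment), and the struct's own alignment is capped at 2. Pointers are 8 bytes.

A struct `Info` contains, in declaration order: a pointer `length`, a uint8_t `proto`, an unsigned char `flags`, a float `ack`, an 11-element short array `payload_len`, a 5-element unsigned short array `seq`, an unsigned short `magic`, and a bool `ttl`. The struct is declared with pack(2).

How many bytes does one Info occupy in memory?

50 bytes

@0: length [8B, align 2] → 8
@8: proto [1B, align 1] → 9
@9: flags [1B, align 1] → 10
@10: ack [4B, align 2] → 14
@14: payload_len [22B, align 2] → 36
@36: seq [10B, align 2] → 46
@46: magic [2B, align 2] → 48
@48: ttl [1B, align 1] → 49
+1 tail pad (align 2)
size 50, align 2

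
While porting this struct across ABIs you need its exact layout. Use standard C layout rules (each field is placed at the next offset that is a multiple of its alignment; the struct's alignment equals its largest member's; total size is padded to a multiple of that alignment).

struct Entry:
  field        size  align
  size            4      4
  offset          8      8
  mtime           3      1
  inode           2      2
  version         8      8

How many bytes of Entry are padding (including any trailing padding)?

size at 0 (size 4, align 4) → ends 4
pad 4 to align 8 for offset
offset at 8 (size 8, align 8) → ends 16
mtime at 16 (size 3, align 1) → ends 19
pad 1 to align 2 for inode
inode at 20 (size 2, align 2) → ends 22
pad 2 to align 8 for version
version at 24 (size 8, align 8) → ends 32
total 32 bytes, alignment 8
data bytes 25, size 32 → padding 7

7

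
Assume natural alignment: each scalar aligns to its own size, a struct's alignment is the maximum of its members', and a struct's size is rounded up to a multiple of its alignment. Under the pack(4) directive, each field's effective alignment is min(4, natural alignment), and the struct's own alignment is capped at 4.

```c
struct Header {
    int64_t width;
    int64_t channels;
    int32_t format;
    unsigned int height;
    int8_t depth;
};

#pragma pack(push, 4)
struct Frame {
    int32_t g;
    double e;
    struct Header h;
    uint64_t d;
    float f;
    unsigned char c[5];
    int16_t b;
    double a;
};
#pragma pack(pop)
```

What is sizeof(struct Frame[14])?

1008

Header: width at 0 (size 8, align 8) → ends 8; channels at 8 (size 8, align 8) → ends 16; format at 16 (size 4, align 4) → ends 20; height at 20 (size 4, align 4) → ends 24; depth at 24 (size 1, align 1) → ends 25; tail pad 7 to reach multiple of 8; total 32 bytes, alignment 8
g at 0 (size 4, align 4) → ends 4
e at 4 (size 8, align 4) → ends 12
h at 12 (size 32, align 4) → ends 44
d at 44 (size 8, align 4) → ends 52
f at 52 (size 4, align 4) → ends 56
c at 56 (size 5, align 1) → ends 61
pad 1 to align 2 for b
b at 62 (size 2, align 2) → ends 64
a at 64 (size 8, align 4) → ends 72
total 72 bytes, alignment 4
array of 14: 14 × 72 = 1008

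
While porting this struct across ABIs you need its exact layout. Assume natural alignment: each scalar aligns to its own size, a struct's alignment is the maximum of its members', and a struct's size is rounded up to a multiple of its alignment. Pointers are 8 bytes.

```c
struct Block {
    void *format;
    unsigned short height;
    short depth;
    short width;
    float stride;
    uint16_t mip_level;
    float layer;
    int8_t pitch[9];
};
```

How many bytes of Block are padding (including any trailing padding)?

7

@0: format [8B, align 8] → 8
@8: height [2B, align 2] → 10
@10: depth [2B, align 2] → 12
@12: width [2B, align 2] → 14
+2 pad (align 4)
@16: stride [4B, align 4] → 20
@20: mip_level [2B, align 2] → 22
+2 pad (align 4)
@24: layer [4B, align 4] → 28
@28: pitch [9B, align 1] → 37
+3 tail pad (align 8)
size 40, align 8
data bytes 33, size 40 → padding 7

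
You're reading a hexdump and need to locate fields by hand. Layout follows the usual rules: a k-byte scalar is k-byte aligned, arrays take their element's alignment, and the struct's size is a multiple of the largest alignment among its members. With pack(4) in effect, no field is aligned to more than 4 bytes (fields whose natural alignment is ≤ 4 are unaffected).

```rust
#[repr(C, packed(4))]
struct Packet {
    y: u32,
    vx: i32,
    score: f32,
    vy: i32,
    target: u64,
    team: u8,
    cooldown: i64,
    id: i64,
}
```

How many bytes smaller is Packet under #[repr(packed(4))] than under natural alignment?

natural layout:
  0..4  y  (4B, 4-aligned)
  4..8  vx  (4B, 4-aligned)
  8..12  score  (4B, 4-aligned)
  12..16  vy  (4B, 4-aligned)
  16..24  target  (8B, 8-aligned)
  24..25  team  (1B, 1-aligned)
  25..32  -- padding (7B)
  32..40  cooldown  (8B, 8-aligned)
  40..48  id  (8B, 8-aligned)
  sizeof = 48, alignof = 8
packed(4) layout:
  0..4  y  (4B, 4-aligned)
  4..8  vx  (4B, 4-aligned)
  8..12  score  (4B, 4-aligned)
  12..16  vy  (4B, 4-aligned)
  16..24  target  (8B, 4-aligned)
  24..25  team  (1B, 1-aligned)
  25..28  -- padding (3B)
  28..36  cooldown  (8B, 4-aligned)
  36..44  id  (8B, 4-aligned)
  sizeof = 44, alignof = 4
48 − 44 = 4

4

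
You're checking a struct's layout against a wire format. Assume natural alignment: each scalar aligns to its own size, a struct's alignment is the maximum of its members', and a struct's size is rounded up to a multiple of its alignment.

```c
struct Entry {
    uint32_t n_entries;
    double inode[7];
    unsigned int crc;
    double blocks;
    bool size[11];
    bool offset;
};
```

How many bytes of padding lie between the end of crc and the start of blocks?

n_entries at 0 (size 4, align 4) → ends 4
pad 4 to align 8 for inode
inode at 8 (size 56, align 8) → ends 64
crc at 64 (size 4, align 4) → ends 68
pad 4 to align 8 for blocks
blocks at 72 (size 8, align 8) → ends 80

4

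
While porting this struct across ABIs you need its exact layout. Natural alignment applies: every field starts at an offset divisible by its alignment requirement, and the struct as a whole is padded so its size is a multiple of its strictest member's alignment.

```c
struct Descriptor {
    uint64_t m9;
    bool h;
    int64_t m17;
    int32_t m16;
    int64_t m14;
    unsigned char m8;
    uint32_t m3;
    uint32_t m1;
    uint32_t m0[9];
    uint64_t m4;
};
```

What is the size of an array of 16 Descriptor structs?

1536

m9 at 0 (size 8, align 8) → ends 8
h at 8 (size 1, align 1) → ends 9
pad 7 to align 8 for m17
m17 at 16 (size 8, align 8) → ends 24
m16 at 24 (size 4, align 4) → ends 28
pad 4 to align 8 for m14
m14 at 32 (size 8, align 8) → ends 40
m8 at 40 (size 1, align 1) → ends 41
pad 3 to align 4 for m3
m3 at 44 (size 4, align 4) → ends 48
m1 at 48 (size 4, align 4) → ends 52
m0 at 52 (size 36, align 4) → ends 88
m4 at 88 (size 8, align 8) → ends 96
total 96 bytes, alignment 8
array of 16: 16 × 96 = 1536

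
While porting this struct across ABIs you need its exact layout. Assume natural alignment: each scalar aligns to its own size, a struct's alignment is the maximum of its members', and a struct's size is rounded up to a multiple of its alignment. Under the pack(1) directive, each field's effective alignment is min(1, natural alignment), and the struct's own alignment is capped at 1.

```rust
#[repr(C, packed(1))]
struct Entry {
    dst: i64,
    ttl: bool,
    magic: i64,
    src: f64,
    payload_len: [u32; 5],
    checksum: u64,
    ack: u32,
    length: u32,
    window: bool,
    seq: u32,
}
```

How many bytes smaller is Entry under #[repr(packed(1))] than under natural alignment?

natural layout:
  @0: dst [8B, align 8] → 8
  @8: ttl [1B, align 1] → 9
  +7 pad (align 8)
  @16: magic [8B, align 8] → 24
  @24: src [8B, align 8] → 32
  @32: payload_len [20B, align 4] → 52
  +4 pad (align 8)
  @56: checksum [8B, align 8] → 64
  @64: ack [4B, align 4] → 68
  @68: length [4B, align 4] → 72
  @72: window [1B, align 1] → 73
  +3 pad (align 4)
  @76: seq [4B, align 4] → 80
  size 80, align 8
packed(1) layout:
  @0: dst [8B, align 1] → 8
  @8: ttl [1B, align 1] → 9
  @9: magic [8B, align 1] → 17
  @17: src [8B, align 1] → 25
  @25: payload_len [20B, align 1] → 45
  @45: checksum [8B, align 1] → 53
  @53: ack [4B, align 1] → 57
  @57: length [4B, align 1] → 61
  @61: window [1B, align 1] → 62
  @62: seq [4B, align 1] → 66
  size 66, align 1
80 − 66 = 14

14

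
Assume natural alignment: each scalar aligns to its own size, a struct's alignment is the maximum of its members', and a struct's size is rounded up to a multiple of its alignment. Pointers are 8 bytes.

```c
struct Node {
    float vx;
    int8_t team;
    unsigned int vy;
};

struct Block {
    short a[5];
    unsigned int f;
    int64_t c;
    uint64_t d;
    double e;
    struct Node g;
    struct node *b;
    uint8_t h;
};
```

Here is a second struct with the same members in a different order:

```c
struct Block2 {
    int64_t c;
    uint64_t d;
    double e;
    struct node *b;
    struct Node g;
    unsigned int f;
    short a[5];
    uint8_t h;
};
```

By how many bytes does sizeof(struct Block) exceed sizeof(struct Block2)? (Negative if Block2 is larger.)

8

Node: @0: vx [4B, align 4] → 4; @4: team [1B, align 1] → 5; +3 pad (align 4); @8: vy [4B, align 4] → 12; size 12, align 4
@0: a [10B, align 2] → 10
+2 pad (align 4)
@12: f [4B, align 4] → 16
@16: c [8B, align 8] → 24
@24: d [8B, align 8] → 32
@32: e [8B, align 8] → 40
@40: g [12B, align 4] → 52
+4 pad (align 8)
@56: b [8B, align 8] → 64
@64: h [1B, align 1] → 65
+7 tail pad (align 8)
size 72, align 8
— Block2 —
@0: c [8B, align 8] → 8
@8: d [8B, align 8] → 16
@16: e [8B, align 8] → 24
@24: b [8B, align 8] → 32
@32: g [12B, align 4] → 44
@44: f [4B, align 4] → 48
@48: a [10B, align 2] → 58
@58: h [1B, align 1] → 59
+5 tail pad (align 8)
size 64, align 8
72 − 64 = 8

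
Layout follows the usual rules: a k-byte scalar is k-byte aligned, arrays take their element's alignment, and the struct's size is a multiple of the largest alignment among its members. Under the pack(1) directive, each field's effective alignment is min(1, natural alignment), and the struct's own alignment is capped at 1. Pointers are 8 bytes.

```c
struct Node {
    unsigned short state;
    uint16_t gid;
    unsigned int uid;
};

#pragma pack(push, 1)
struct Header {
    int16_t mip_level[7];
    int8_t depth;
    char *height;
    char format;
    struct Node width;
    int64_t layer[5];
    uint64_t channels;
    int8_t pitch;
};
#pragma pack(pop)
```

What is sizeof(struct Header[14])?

Node: @0: state [2B, align 2] → 2; @2: gid [2B, align 2] → 4; @4: uid [4B, align 4] → 8; size 8, align 4
@0: mip_level [14B, align 1] → 14
@14: depth [1B, align 1] → 15
@15: height [8B, align 1] → 23
@23: format [1B, align 1] → 24
@24: width [8B, align 1] → 32
@32: layer [40B, align 1] → 72
@72: channels [8B, align 1] → 80
@80: pitch [1B, align 1] → 81
size 81, align 1
array of 14: 14 × 81 = 1134

1134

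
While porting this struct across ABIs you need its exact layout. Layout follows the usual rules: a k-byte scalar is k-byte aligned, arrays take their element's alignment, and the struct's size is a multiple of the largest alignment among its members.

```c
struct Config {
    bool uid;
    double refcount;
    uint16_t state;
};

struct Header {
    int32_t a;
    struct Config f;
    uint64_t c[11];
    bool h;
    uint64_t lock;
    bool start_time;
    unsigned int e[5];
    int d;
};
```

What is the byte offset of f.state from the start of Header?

24

Config: @0: uid [1B, align 1] → 1; +7 pad (align 8); @8: refcount [8B, align 8] → 16; @16: state [2B, align 2] → 18; +6 tail pad (align 8); size 24, align 8
@0: a [4B, align 4] → 4
+4 pad (align 8)
@8: f [24B, align 8] → 32
within Config: state at 16
8 + 16 = 24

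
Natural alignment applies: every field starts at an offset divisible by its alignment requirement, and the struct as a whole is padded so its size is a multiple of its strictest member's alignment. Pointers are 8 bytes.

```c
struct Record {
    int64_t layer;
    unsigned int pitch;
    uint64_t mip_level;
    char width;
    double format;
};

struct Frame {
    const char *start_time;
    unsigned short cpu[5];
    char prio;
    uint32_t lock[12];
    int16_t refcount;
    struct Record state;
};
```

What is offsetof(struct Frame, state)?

Record: @0: layer [8B, align 8] → 8; @8: pitch [4B, align 4] → 12; +4 pad (align 8); @16: mip_level [8B, align 8] → 24; @24: width [1B, align 1] → 25; +7 pad (align 8); @32: format [8B, align 8] → 40; size 40, align 8
@0: start_time [8B, align 8] → 8
@8: cpu [10B, align 2] → 18
@18: prio [1B, align 1] → 19
+1 pad (align 4)
@20: lock [48B, align 4] → 68
@68: refcount [2B, align 2] → 70
+2 pad (align 8)
@72: state [40B, align 8] → 112

72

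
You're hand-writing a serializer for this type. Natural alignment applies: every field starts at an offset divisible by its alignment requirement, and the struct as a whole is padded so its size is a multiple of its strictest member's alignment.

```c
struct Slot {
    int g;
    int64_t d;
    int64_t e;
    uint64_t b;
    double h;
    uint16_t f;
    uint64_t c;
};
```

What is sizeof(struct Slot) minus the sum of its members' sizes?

10

g at 0 (size 4, align 4) → ends 4
pad 4 to align 8 for d
d at 8 (size 8, align 8) → ends 16
e at 16 (size 8, align 8) → ends 24
b at 24 (size 8, align 8) → ends 32
h at 32 (size 8, align 8) → ends 40
f at 40 (size 2, align 2) → ends 42
pad 6 to align 8 for c
c at 48 (size 8, align 8) → ends 56
total 56 bytes, alignment 8
data bytes 46, size 56 → padding 10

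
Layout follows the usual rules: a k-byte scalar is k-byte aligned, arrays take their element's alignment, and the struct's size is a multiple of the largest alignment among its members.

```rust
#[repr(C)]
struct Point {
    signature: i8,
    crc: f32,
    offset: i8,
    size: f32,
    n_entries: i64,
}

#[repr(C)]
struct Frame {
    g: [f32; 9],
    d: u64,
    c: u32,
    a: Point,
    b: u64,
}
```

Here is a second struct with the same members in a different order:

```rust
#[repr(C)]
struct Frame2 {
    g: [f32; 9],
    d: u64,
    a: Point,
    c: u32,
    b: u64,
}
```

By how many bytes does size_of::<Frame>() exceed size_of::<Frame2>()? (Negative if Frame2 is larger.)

0

Point: @0: signature [1B, align 1] → 1; +3 pad (align 4); @4: crc [4B, align 4] → 8; @8: offset [1B, align 1] → 9; +3 pad (align 4); @12: size [4B, align 4] → 16; @16: n_entries [8B, align 8] → 24; size 24, align 8
@0: g [36B, align 4] → 36
+4 pad (align 8)
@40: d [8B, align 8] → 48
@48: c [4B, align 4] → 52
+4 pad (align 8)
@56: a [24B, align 8] → 80
@80: b [8B, align 8] → 88
size 88, align 8
— Frame2 —
@0: g [36B, align 4] → 36
+4 pad (align 8)
@40: d [8B, align 8] → 48
@48: a [24B, align 8] → 72
@72: c [4B, align 4] → 76
+4 pad (align 8)
@80: b [8B, align 8] → 88
size 88, align 8
88 − 88 = 0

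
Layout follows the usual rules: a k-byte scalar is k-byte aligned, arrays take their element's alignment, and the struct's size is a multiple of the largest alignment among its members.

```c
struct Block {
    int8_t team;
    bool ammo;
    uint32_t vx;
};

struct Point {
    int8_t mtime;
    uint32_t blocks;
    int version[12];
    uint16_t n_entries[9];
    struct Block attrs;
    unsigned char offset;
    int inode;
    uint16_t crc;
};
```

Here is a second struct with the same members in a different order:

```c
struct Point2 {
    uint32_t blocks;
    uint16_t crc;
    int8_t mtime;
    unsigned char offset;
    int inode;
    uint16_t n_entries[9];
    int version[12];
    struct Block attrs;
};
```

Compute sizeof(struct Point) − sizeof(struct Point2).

8

Block: @0: team [1B, align 1] → 1; @1: ammo [1B, align 1] → 2; +2 pad (align 4); @4: vx [4B, align 4] → 8; size 8, align 4
@0: mtime [1B, align 1] → 1
+3 pad (align 4)
@4: blocks [4B, align 4] → 8
@8: version [48B, align 4] → 56
@56: n_entries [18B, align 2] → 74
+2 pad (align 4)
@76: attrs [8B, align 4] → 84
@84: offset [1B, align 1] → 85
+3 pad (align 4)
@88: inode [4B, align 4] → 92
@92: crc [2B, align 2] → 94
+2 tail pad (align 4)
size 96, align 4
— Point2 —
@0: blocks [4B, align 4] → 4
@4: crc [2B, align 2] → 6
@6: mtime [1B, align 1] → 7
@7: offset [1B, align 1] → 8
@8: inode [4B, align 4] → 12
@12: n_entries [18B, align 2] → 30
+2 pad (align 4)
@32: version [48B, align 4] → 80
@80: attrs [8B, align 4] → 88
size 88, align 4
96 − 88 = 8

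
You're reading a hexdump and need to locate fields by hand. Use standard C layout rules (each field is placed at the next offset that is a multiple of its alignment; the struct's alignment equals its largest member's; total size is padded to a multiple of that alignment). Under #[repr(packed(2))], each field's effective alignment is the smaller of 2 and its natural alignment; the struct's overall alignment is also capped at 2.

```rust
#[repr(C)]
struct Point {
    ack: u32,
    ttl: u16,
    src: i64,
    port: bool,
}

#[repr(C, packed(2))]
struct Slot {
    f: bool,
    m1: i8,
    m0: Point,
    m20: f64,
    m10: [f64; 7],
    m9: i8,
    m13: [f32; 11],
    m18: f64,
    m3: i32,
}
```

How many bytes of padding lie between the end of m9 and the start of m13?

Point: 0..4  ack  (4B, 4-aligned); 4..6  ttl  (2B, 2-aligned); 6..8  -- padding (2B); 8..16  src  (8B, 8-aligned); 16..17  port  (1B, 1-aligned); 17..24  -- tail padding (7B); sizeof = 24, alignof = 8
0..1  f  (1B, 1-aligned)
1..2  m1  (1B, 1-aligned)
2..26  m0  (24B, 2-aligned)
26..34  m20  (8B, 2-aligned)
34..90  m10  (56B, 2-aligned)
90..91  m9  (1B, 1-aligned)
91..92  -- padding (1B)
92..136  m13  (44B, 2-aligned)

1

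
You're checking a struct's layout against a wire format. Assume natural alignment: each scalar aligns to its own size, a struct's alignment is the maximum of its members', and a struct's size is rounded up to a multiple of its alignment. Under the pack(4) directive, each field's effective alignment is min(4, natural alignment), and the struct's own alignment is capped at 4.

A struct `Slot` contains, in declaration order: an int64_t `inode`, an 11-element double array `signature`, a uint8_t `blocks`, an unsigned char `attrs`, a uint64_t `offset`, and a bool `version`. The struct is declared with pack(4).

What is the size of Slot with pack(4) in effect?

inode at 0 (size 8, align 4) → ends 8
signature at 8 (size 88, align 4) → ends 96
blocks at 96 (size 1, align 1) → ends 97
attrs at 97 (size 1, align 1) → ends 98
pad 2 to align 4 for offset
offset at 100 (size 8, align 4) → ends 108
version at 108 (size 1, align 1) → ends 109
tail pad 3 to reach multiple of 4
total 112 bytes, alignment 4

112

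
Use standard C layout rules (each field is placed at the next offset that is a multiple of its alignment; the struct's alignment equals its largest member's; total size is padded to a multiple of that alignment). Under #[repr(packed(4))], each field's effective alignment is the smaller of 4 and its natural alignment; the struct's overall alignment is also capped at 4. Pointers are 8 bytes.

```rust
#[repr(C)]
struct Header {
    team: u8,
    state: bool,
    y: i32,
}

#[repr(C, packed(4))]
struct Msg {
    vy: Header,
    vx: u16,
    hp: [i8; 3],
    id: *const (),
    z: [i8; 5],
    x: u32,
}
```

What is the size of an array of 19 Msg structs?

Header: 0..1  team  (1B, 1-aligned); 1..2  state  (1B, 1-aligned); 2..4  -- padding (2B); 4..8  y  (4B, 4-aligned); sizeof = 8, alignof = 4
0..8  vy  (8B, 4-aligned)
8..10  vx  (2B, 2-aligned)
10..13  hp  (3B, 1-aligned)
13..16  -- padding (3B)
16..24  id  (8B, 4-aligned)
24..29  z  (5B, 1-aligned)
29..32  -- padding (3B)
32..36  x  (4B, 4-aligned)
sizeof = 36, alignof = 4
array of 19: 19 × 36 = 684

684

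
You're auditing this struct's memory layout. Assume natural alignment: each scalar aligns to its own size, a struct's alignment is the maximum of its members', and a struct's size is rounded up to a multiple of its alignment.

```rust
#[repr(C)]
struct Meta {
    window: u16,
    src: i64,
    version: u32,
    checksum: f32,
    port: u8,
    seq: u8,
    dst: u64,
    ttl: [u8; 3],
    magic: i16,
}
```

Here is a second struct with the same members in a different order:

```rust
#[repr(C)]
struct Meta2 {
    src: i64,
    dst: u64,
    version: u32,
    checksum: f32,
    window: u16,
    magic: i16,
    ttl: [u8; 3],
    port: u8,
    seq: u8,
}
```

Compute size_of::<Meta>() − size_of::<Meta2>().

@0: window [2B, align 2] → 2
+6 pad (align 8)
@8: src [8B, align 8] → 16
@16: version [4B, align 4] → 20
@20: checksum [4B, align 4] → 24
@24: port [1B, align 1] → 25
@25: seq [1B, align 1] → 26
+6 pad (align 8)
@32: dst [8B, align 8] → 40
@40: ttl [3B, align 1] → 43
+1 pad (align 2)
@44: magic [2B, align 2] → 46
+2 tail pad (align 8)
size 48, align 8
— Meta2 —
@0: src [8B, align 8] → 8
@8: dst [8B, align 8] → 16
@16: version [4B, align 4] → 20
@20: checksum [4B, align 4] → 24
@24: window [2B, align 2] → 26
@26: magic [2B, align 2] → 28
@28: ttl [3B, align 1] → 31
@31: port [1B, align 1] → 32
@32: seq [1B, align 1] → 33
+7 tail pad (align 8)
size 40, align 8
48 − 40 = 8

8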